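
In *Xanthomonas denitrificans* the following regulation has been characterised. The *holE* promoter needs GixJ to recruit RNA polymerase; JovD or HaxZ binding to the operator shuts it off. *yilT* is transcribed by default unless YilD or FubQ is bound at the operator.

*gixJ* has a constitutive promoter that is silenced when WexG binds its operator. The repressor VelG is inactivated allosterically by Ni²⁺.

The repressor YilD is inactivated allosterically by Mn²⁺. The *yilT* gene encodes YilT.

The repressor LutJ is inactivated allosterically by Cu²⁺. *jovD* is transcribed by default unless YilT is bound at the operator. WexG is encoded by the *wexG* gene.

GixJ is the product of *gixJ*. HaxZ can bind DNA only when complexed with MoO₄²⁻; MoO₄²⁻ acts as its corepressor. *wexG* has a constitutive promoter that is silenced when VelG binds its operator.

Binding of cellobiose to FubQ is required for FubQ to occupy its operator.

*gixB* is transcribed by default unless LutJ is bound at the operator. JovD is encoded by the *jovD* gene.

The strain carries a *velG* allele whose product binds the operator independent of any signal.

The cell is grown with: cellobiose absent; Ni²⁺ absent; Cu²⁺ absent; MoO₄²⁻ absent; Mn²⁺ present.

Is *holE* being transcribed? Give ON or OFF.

Mn²⁺ is present, so YilD is inactive.
Cellobiose is absent, so FubQ is inactive.
With no repressor bound, *yilT* is transcribed.
So YilT is produced and active.
With repressor YilT bound, *jovD* is not transcribed.
So JovD is not produced.
MoO₄²⁻ is absent, so HaxZ is inactive.
VelG is constitutively active in this strain.
With repressor VelG bound, *wexG* is not transcribed.
So WexG is not produced.
With no repressor bound, *gixJ* is transcribed.
So GixJ is produced and active.
No repressor is bound and GixJ is active, so *holE* is transcribed.

ON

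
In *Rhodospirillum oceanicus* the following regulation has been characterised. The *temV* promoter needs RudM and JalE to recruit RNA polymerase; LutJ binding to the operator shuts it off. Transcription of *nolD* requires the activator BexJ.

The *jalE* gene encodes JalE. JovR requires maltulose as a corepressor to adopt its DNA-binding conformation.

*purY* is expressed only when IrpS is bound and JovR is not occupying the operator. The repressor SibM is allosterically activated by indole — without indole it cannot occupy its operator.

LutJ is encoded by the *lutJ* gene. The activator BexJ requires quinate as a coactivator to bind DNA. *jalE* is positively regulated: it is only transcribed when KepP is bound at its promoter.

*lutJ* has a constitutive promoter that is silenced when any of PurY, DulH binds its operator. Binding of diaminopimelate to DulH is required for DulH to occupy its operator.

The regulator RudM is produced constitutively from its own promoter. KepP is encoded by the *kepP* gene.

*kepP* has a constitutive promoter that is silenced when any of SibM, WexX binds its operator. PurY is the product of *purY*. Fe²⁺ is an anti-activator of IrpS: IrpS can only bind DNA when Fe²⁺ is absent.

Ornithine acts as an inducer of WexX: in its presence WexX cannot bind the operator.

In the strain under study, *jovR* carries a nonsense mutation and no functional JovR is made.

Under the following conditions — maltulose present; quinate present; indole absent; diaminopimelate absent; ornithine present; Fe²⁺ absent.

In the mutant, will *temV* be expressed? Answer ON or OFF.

ON

RudM is produced constitutively and is active.
Fe²⁺ is absent, so IrpS is active.
JovR is non-functional in this strain, so it has no effect.
No repressor is bound and IrpS is active, so *purY* is transcribed.
So PurY is produced and active.
Diaminopimelate is absent, so DulH is inactive.
With repressor PurY bound, *lutJ* is not transcribed.
So LutJ is not produced.
Indole is absent, so SibM is inactive.
Ornithine is present, so WexX is inactive.
With no repressor bound, *kepP* is transcribed.
So KepP is produced and active.
No repressor is bound and KepP is active, so *jalE* is transcribed.
So JalE is produced and active.
No repressor is bound and RudM and JalE are active, so *temV* is transcribed.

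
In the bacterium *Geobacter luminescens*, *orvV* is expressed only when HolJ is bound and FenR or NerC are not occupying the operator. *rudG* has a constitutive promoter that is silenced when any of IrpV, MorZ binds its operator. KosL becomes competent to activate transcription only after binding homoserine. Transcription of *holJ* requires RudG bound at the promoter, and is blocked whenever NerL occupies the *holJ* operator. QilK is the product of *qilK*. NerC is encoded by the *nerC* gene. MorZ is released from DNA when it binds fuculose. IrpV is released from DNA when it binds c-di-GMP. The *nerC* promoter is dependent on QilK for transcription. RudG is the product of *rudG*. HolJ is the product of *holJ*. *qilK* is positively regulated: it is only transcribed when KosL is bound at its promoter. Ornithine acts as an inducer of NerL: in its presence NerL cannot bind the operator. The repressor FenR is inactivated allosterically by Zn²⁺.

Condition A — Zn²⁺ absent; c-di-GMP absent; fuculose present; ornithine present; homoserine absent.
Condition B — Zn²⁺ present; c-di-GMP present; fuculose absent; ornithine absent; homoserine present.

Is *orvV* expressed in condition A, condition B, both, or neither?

neither

Condition A:
Zn²⁺ is absent, so FenR is active.
c-di-GMP is absent, so IrpV is active.
Fuculose is present, so MorZ is inactive.
With repressor IrpV bound, *rudG* is not transcribed.
So RudG is not produced.
Ornithine is present, so NerL is inactive.
Required activator RudG is absent, so *holJ* is not transcribed.
So HolJ is not produced.
Homoserine is absent, so KosL is inactive.
Required activator KosL is absent, so *qilK* is not transcribed.
So QilK is not produced.
Required activator QilK is absent, so *nerC* is not transcribed.
So NerC is not produced.
With repressor FenR bound, *orvV* is not transcribed.
→ *orvV* is OFF in A.
Condition B:
Zn²⁺ is present, so FenR is inactive.
c-di-GMP is present, so IrpV is inactive.
Fuculose is absent, so MorZ is active.
With repressor MorZ bound, *rudG* is not transcribed.
So RudG is not produced.
Ornithine is absent, so NerL is active.
With repressor NerL bound, *holJ* is not transcribed.
So HolJ is not produced.
Homoserine is present, so KosL is active.
No repressor is bound and KosL is active, so *qilK* is transcribed.
So QilK is produced and active.
No repressor is bound and QilK is active, so *nerC* is transcribed.
So NerC is produced and active.
With repressor NerC bound, *orvV* is not transcribed.
→ *orvV* is OFF in B.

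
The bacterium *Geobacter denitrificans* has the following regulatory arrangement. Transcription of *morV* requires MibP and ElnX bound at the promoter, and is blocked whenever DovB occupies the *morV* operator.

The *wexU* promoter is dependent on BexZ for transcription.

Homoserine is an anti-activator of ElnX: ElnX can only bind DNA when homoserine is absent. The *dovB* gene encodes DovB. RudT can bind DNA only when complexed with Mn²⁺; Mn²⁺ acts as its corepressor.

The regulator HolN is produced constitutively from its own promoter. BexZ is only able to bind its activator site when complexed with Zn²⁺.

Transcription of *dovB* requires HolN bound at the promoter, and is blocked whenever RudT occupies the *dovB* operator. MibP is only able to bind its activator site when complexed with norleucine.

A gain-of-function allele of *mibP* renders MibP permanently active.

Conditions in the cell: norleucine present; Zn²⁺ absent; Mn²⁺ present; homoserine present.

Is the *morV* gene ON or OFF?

MibP is constitutively active in this strain.
Homoserine is present, so ElnX is inactive.
Mn²⁺ is present, so RudT is active.
HolN is produced constitutively and is active.
With repressor RudT bound, *dovB* is not transcribed.
So DovB is not produced.
Required activator ElnX is absent, so *morV* is not transcribed.

OFF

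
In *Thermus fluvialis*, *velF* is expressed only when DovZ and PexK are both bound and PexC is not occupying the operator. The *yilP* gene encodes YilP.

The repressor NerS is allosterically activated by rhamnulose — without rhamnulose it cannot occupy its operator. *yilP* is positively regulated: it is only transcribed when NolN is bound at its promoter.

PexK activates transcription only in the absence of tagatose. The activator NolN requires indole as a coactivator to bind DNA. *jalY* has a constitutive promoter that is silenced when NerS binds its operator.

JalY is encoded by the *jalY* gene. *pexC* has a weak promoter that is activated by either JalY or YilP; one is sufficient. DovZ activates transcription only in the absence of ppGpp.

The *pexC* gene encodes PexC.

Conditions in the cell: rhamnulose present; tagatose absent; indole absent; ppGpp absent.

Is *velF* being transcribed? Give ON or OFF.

ON

Rhamnulose is present, so NerS is active.
With repressor NerS bound, *jalY* is not transcribed.
So JalY is not produced.
Indole is absent, so NolN is inactive.
Required activator NolN is absent, so *yilP* is not transcribed.
So YilP is not produced.
No activator is available at the *pexC* promoter, so *pexC* is not transcribed.
So PexC is not produced.
ppGpp is absent, so DovZ is active.
Tagatose is absent, so PexK is active.
No repressor is bound and DovZ and PexK are active, so *velF* is transcribed.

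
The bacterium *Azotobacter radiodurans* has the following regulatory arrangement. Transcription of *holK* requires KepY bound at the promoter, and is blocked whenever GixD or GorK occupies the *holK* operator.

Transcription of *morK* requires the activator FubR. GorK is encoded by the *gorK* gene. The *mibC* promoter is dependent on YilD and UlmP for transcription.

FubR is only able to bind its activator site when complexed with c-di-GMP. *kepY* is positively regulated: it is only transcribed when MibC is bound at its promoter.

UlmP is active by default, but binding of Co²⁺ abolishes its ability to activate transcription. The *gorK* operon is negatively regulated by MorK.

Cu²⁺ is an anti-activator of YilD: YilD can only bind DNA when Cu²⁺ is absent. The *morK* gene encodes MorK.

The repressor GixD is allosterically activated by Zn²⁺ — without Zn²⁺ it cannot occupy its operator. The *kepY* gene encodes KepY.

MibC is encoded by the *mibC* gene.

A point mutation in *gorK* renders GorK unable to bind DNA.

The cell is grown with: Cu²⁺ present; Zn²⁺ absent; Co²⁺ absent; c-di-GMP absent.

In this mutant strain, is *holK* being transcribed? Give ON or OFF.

Zn²⁺ is absent, so GixD is inactive.
Cu²⁺ is present, so YilD is inactive.
Co²⁺ is absent, so UlmP is active.
Required activator YilD is absent, so *mibC* is not transcribed.
So MibC is not produced.
Required activator MibC is absent, so *kepY* is not transcribed.
So KepY is not produced.
GorK is non-functional in this strain, so it has no effect.
Required activator KepY is absent, so *holK* is not transcribed.

OFF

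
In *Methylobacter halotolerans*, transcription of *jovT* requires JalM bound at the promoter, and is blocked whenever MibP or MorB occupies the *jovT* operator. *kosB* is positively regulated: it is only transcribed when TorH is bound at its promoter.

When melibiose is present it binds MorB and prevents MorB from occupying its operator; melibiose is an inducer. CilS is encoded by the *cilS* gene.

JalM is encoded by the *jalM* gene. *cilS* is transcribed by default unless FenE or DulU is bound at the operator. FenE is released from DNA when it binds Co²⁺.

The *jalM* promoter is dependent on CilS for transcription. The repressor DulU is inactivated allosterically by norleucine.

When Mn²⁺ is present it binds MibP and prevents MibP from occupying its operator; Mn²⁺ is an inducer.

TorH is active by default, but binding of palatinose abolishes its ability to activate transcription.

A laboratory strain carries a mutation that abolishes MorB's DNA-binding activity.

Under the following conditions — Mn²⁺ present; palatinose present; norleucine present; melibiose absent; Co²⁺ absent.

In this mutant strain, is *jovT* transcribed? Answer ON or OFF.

Mn²⁺ is present, so MibP is inactive.
MorB is non-functional in this strain, so it has no effect.
Co²⁺ is absent, so FenE is active.
Norleucine is present, so DulU is inactive.
With repressor FenE bound, *cilS* is not transcribed.
So CilS is not produced.
Required activator CilS is absent, so *jalM* is not transcribed.
So JalM is not produced.
Required activator JalM is absent, so *jovT* is not transcribed.

OFF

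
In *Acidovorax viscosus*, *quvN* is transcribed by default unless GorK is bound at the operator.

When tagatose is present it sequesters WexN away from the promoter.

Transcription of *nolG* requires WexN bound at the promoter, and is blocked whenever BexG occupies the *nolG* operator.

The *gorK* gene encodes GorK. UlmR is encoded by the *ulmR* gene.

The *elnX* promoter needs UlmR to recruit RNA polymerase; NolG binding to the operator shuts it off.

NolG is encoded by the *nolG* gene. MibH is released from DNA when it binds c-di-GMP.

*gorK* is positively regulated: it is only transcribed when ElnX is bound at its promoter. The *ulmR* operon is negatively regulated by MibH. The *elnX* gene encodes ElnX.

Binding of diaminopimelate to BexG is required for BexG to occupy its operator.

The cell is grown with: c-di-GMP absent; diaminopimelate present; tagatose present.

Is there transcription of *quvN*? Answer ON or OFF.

ON

Tagatose is present, so WexN is inactive.
Diaminopimelate is present, so BexG is active.
With repressor BexG bound, *nolG* is not transcribed.
So NolG is not produced.
c-di-GMP is absent, so MibH is active.
With repressor MibH bound, *ulmR* is not transcribed.
So UlmR is not produced.
Required activator UlmR is absent, so *elnX* is not transcribed.
So ElnX is not produced.
Required activator ElnX is absent, so *gorK* is not transcribed.
So GorK is not produced.
With no repressor bound, *quvN* is transcribed.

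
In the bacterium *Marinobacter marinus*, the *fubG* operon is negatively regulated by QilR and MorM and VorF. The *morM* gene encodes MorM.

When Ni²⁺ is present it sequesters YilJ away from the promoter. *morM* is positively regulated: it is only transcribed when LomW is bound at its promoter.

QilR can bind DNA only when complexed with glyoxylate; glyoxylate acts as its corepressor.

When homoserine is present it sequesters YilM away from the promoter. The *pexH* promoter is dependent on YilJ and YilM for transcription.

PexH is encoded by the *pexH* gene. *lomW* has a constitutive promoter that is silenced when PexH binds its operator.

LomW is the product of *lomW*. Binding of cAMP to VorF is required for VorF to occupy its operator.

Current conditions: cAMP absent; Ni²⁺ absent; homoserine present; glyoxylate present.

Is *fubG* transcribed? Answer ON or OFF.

Glyoxylate is present, so QilR is active.
Ni²⁺ is absent, so YilJ is active.
Homoserine is present, so YilM is inactive.
Required activator YilM is absent, so *pexH* is not transcribed.
So PexH is not produced.
With no repressor bound, *lomW* is transcribed.
So LomW is produced and active.
No repressor is bound and LomW is active, so *morM* is transcribed.
So MorM is produced and active.
cAMP is absent, so VorF is inactive.
With repressor QilR bound, *fubG* is not transcribed.

OFF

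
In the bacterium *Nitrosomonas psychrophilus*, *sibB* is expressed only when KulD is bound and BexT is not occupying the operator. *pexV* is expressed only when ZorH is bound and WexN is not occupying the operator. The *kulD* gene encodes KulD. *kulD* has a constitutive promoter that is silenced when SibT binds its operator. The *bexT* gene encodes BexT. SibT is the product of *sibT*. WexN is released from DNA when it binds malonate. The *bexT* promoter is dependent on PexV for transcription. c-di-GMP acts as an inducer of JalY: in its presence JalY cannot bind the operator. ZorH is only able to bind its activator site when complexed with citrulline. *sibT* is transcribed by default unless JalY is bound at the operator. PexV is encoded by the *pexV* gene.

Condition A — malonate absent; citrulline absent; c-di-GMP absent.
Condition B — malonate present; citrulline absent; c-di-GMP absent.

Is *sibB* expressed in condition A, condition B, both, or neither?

both

Condition A:
Malonate is absent, so WexN is active.
Citrulline is absent, so ZorH is inactive.
With repressor WexN bound, *pexV* is not transcribed.
So PexV is not produced.
Required activator PexV is absent, so *bexT* is not transcribed.
So BexT is not produced.
c-di-GMP is absent, so JalY is active.
With repressor JalY bound, *sibT* is not transcribed.
So SibT is not produced.
With no repressor bound, *kulD* is transcribed.
So KulD is produced and active.
No repressor is bound and KulD is active, so *sibB* is transcribed.
→ *sibB* is ON in A.
Condition B:
Malonate is present, so WexN is inactive.
Citrulline is absent, so ZorH is inactive.
Required activator ZorH is absent, so *pexV* is not transcribed.
So PexV is not produced.
Required activator PexV is absent, so *bexT* is not transcribed.
So BexT is not produced.
c-di-GMP is absent, so JalY is active.
With repressor JalY bound, *sibT* is not transcribed.
So SibT is not produced.
With no repressor bound, *kulD* is transcribed.
So KulD is produced and active.
No repressor is bound and KulD is active, so *sibB* is transcribed.
→ *sibB* is ON in B.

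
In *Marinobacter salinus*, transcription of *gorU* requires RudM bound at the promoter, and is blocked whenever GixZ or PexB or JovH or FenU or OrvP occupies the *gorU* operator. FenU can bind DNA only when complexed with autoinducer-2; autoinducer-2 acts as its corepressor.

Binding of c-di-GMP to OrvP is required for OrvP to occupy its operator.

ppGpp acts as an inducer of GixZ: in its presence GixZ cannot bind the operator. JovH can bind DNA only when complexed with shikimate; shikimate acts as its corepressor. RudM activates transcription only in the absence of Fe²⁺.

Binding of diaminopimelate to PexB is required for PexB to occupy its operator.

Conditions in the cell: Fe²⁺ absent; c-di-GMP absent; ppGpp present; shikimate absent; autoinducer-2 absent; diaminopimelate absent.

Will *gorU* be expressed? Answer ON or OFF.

ppGpp is present, so GixZ is inactive.
Diaminopimelate is absent, so PexB is inactive.
Shikimate is absent, so JovH is inactive.
Autoinducer-2 is absent, so FenU is inactive.
Fe²⁺ is absent, so RudM is active.
c-di-GMP is absent, so OrvP is inactive.
No repressor is bound and RudM is active, so *gorU* is transcribed.

ON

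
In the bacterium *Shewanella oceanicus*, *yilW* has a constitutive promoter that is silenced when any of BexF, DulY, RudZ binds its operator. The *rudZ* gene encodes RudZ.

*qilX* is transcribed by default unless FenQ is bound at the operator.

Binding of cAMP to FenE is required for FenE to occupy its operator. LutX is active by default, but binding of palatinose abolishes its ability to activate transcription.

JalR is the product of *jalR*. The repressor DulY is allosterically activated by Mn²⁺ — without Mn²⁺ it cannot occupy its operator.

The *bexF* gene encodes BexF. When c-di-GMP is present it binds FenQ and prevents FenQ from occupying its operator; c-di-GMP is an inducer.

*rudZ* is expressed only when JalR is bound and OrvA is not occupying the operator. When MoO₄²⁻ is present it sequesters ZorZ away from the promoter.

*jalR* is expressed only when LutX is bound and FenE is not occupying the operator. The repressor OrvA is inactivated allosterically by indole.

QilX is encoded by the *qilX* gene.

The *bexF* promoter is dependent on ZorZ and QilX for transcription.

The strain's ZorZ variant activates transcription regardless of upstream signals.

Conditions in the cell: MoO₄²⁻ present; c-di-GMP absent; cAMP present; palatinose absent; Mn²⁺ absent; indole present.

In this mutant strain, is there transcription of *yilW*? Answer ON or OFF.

ZorZ is constitutively active in this strain.
c-di-GMP is absent, so FenQ is active.
With repressor FenQ bound, *qilX* is not transcribed.
So QilX is not produced.
Required activator QilX is absent, so *bexF* is not transcribed.
So BexF is not produced.
Mn²⁺ is absent, so DulY is inactive.
cAMP is present, so FenE is active.
Palatinose is absent, so LutX is active.
With repressor FenE bound, *jalR* is not transcribed.
So JalR is not produced.
Indole is present, so OrvA is inactive.
Required activator JalR is absent, so *rudZ* is not transcribed.
So RudZ is not produced.
With no repressor bound, *yilW* is transcribed.

ON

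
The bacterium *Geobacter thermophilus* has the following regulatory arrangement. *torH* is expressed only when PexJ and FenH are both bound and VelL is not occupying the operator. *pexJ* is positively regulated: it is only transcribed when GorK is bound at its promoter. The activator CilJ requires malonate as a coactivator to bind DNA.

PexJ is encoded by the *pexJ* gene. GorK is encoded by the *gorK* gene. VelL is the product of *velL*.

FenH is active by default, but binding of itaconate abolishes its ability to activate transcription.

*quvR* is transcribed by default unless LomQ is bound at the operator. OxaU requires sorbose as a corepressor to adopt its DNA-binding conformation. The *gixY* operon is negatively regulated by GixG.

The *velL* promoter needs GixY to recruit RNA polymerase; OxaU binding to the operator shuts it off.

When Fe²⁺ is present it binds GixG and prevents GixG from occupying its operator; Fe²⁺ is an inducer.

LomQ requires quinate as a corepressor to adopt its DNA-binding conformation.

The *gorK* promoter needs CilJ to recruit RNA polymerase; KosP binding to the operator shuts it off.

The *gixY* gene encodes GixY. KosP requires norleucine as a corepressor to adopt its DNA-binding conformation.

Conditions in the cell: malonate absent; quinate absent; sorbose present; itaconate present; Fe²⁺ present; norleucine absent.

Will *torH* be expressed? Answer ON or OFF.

Norleucine is absent, so KosP is inactive.
Malonate is absent, so CilJ is inactive.
Required activator CilJ is absent, so *gorK* is not transcribed.
So GorK is not produced.
Required activator GorK is absent, so *pexJ* is not transcribed.
So PexJ is not produced.
Sorbose is present, so OxaU is active.
Fe²⁺ is present, so GixG is inactive.
With no repressor bound, *gixY* is transcribed.
So GixY is produced and active.
With repressor OxaU bound, *velL* is not transcribed.
So VelL is not produced.
Itaconate is present, so FenH is inactive.
Required activator PexJ is absent, so *torH* is not transcribed.

OFF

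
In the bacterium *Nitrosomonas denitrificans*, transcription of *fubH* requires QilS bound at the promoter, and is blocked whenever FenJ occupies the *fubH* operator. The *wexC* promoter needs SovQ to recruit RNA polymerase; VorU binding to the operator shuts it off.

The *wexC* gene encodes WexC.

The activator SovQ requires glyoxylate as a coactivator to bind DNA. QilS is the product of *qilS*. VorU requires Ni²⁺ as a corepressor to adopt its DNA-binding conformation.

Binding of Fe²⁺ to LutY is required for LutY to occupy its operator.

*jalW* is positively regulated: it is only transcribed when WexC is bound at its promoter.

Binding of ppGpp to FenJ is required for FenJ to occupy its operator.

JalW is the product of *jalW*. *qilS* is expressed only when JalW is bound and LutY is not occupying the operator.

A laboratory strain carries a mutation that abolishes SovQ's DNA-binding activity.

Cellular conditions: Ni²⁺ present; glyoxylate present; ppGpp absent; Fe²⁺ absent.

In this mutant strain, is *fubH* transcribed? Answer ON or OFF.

OFF

ppGpp is absent, so FenJ is inactive.
Fe²⁺ is absent, so LutY is inactive.
Ni²⁺ is present, so VorU is active.
SovQ is non-functional in this strain, so it has no effect.
With repressor VorU bound, *wexC* is not transcribed.
So WexC is not produced.
Required activator WexC is absent, so *jalW* is not transcribed.
So JalW is not produced.
Required activator JalW is absent, so *qilS* is not transcribed.
So QilS is not produced.
Required activator QilS is absent, so *fubH* is not transcribed.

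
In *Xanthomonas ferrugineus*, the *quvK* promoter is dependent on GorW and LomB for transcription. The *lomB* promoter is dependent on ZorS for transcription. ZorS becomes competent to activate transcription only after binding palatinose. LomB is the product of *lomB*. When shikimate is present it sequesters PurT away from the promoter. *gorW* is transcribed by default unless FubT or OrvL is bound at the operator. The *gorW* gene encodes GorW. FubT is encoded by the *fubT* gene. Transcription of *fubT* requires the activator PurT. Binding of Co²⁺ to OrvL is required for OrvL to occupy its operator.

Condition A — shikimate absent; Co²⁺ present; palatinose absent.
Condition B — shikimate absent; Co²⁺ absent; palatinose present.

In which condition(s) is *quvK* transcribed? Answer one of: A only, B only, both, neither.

Condition A:
Shikimate is absent, so PurT is active.
No repressor is bound and PurT is active, so *fubT* is transcribed.
So FubT is produced and active.
Co²⁺ is present, so OrvL is active.
With repressor FubT bound, *gorW* is not transcribed.
So GorW is not produced.
Palatinose is absent, so ZorS is inactive.
Required activator ZorS is absent, so *lomB* is not transcribed.
So LomB is not produced.
Required activator GorW is absent, so *quvK* is not transcribed.
→ *quvK* is OFF in A.
Condition B:
Shikimate is absent, so PurT is active.
No repressor is bound and PurT is active, so *fubT* is transcribed.
So FubT is produced and active.
Co²⁺ is absent, so OrvL is inactive.
With repressor FubT bound, *gorW* is not transcribed.
So GorW is not produced.
Palatinose is present, so ZorS is active.
No repressor is bound and ZorS is active, so *lomB* is transcribed.
So LomB is produced and active.
Required activator GorW is absent, so *quvK* is not transcribed.
→ *quvK* is OFF in B.

neither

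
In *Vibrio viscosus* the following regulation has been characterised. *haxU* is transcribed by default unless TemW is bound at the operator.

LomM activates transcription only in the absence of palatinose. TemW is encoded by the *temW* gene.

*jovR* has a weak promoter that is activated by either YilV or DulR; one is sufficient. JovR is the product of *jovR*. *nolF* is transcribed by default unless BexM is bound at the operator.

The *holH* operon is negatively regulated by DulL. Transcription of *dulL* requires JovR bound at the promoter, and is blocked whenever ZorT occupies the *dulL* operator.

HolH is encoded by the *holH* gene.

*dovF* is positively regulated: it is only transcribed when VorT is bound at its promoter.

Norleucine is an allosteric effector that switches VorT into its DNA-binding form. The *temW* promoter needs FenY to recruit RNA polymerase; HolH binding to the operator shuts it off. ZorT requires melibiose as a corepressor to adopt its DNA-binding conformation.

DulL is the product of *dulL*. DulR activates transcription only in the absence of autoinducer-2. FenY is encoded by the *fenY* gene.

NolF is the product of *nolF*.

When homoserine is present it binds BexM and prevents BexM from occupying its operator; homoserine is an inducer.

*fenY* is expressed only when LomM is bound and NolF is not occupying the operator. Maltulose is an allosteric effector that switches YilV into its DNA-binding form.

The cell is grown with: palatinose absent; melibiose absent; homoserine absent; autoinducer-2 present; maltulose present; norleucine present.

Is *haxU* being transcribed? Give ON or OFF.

OFF

Maltulose is present, so YilV is active.
Autoinducer-2 is present, so DulR is inactive.
Activator YilV is present, so *jovR* is transcribed.
So JovR is produced and active.
Melibiose is absent, so ZorT is inactive.
No repressor is bound and JovR is active, so *dulL* is transcribed.
So DulL is produced and active.
With repressor DulL bound, *holH* is not transcribed.
So HolH is not produced.
Homoserine is absent, so BexM is active.
With repressor BexM bound, *nolF* is not transcribed.
So NolF is not produced.
Palatinose is absent, so LomM is active.
No repressor is bound and LomM is active, so *fenY* is transcribed.
So FenY is produced and active.
No repressor is bound and FenY is active, so *temW* is transcribed.
So TemW is produced and active.
With repressor TemW bound, *haxU* is not transcribed.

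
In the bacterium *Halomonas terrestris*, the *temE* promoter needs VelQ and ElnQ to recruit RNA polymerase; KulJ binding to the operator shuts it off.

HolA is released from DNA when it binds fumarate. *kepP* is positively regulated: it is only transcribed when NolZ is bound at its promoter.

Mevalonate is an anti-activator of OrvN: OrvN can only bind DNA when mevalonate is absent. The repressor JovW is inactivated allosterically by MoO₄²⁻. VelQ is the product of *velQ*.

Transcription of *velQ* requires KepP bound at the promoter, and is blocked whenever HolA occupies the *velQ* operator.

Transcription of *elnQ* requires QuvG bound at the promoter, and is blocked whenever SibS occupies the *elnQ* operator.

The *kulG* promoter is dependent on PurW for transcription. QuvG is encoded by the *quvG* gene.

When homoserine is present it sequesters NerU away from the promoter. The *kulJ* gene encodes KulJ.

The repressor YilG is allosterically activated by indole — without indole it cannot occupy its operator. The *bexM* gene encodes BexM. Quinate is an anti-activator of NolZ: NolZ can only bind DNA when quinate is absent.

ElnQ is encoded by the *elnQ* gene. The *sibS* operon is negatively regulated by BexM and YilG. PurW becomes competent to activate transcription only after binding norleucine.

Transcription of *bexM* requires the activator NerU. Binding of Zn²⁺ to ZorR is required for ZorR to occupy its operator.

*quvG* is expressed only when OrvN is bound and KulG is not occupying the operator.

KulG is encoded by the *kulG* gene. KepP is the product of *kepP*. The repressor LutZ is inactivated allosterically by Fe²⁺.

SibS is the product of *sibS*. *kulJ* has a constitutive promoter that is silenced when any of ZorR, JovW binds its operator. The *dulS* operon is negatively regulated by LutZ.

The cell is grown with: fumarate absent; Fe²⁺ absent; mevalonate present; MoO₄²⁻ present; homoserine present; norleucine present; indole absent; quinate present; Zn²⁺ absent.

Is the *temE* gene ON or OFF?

Quinate is present, so NolZ is inactive.
Required activator NolZ is absent, so *kepP* is not transcribed.
So KepP is not produced.
Fumarate is absent, so HolA is active.
With repressor HolA bound, *velQ* is not transcribed.
So VelQ is not produced.
Zn²⁺ is absent, so ZorR is inactive.
MoO₄²⁻ is present, so JovW is inactive.
With no repressor bound, *kulJ* is transcribed.
So KulJ is produced and active.
Norleucine is present, so PurW is active.
No repressor is bound and PurW is active, so *kulG* is transcribed.
So KulG is produced and active.
Mevalonate is present, so OrvN is inactive.
With repressor KulG bound, *quvG* is not transcribed.
So QuvG is not produced.
Homoserine is present, so NerU is inactive.
Required activator NerU is absent, so *bexM* is not transcribed.
So BexM is not produced.
Indole is absent, so YilG is inactive.
With no repressor bound, *sibS* is transcribed.
So SibS is produced and active.
With repressor SibS bound, *elnQ* is not transcribed.
So ElnQ is not produced.
With repressor KulJ bound, *temE* is not transcribed.

OFF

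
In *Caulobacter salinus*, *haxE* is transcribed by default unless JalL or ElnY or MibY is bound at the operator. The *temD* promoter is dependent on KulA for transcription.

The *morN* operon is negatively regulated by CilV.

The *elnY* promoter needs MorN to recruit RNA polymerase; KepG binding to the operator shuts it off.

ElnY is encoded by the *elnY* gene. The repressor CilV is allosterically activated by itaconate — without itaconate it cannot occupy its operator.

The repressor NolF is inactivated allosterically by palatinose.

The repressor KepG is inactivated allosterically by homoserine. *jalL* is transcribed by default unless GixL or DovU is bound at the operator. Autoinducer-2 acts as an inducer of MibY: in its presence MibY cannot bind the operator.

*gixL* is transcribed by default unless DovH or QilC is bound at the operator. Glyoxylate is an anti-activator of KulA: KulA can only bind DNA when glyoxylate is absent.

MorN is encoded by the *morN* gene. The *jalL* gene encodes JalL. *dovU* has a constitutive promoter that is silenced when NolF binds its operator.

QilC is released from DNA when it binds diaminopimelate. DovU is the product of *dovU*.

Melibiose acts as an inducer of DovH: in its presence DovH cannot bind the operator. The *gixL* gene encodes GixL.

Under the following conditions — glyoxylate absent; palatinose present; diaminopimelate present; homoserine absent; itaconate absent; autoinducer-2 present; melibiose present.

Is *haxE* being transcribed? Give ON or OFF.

ON

Melibiose is present, so DovH is inactive.
Diaminopimelate is present, so QilC is inactive.
With no repressor bound, *gixL* is transcribed.
So GixL is produced and active.
Palatinose is present, so NolF is inactive.
With no repressor bound, *dovU* is transcribed.
So DovU is produced and active.
With repressor GixL bound, *jalL* is not transcribed.
So JalL is not produced.
Itaconate is absent, so CilV is inactive.
With no repressor bound, *morN* is transcribed.
So MorN is produced and active.
Homoserine is absent, so KepG is active.
With repressor KepG bound, *elnY* is not transcribed.
So ElnY is not produced.
Autoinducer-2 is present, so MibY is inactive.
With no repressor bound, *haxE* is transcribed.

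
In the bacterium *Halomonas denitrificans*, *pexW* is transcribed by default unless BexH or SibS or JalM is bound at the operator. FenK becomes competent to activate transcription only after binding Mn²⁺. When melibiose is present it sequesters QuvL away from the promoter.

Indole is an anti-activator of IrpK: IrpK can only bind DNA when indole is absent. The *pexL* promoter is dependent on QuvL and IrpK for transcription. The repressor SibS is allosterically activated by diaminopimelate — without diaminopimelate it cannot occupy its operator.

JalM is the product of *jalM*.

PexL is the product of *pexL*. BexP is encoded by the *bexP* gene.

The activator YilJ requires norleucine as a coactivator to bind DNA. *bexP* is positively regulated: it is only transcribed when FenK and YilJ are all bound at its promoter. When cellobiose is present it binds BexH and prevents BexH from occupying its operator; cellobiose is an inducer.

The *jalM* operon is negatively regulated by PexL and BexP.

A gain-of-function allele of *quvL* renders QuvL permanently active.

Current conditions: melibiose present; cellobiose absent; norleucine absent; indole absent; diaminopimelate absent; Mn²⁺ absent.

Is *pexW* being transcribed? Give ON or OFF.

OFF

Cellobiose is absent, so BexH is active.
Diaminopimelate is absent, so SibS is inactive.
QuvL is constitutively active in this strain.
Indole is absent, so IrpK is active.
No repressor is bound and QuvL and IrpK are active, so *pexL* is transcribed.
So PexL is produced and active.
Mn²⁺ is absent, so FenK is inactive.
Norleucine is absent, so YilJ is inactive.
Required activator FenK is absent, so *bexP* is not transcribed.
So BexP is not produced.
With repressor PexL bound, *jalM* is not transcribed.
So JalM is not produced.
With repressor BexH bound, *pexW* is not transcribed.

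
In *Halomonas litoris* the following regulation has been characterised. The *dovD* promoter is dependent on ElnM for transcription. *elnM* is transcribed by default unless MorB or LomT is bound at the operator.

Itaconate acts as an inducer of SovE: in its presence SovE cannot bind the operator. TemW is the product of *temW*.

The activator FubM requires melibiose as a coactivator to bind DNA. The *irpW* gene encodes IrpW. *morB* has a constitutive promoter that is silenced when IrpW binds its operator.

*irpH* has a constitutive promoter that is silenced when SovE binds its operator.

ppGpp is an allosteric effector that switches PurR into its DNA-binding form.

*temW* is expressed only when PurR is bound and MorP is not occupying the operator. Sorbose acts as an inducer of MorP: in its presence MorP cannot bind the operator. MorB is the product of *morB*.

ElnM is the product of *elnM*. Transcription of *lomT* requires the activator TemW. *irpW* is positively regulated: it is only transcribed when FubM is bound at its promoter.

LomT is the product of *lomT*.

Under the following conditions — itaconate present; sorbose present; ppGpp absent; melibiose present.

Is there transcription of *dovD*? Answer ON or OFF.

ON

Melibiose is present, so FubM is active.
No repressor is bound and FubM is active, so *irpW* is transcribed.
So IrpW is produced and active.
With repressor IrpW bound, *morB* is not transcribed.
So MorB is not produced.
ppGpp is absent, so PurR is inactive.
Sorbose is present, so MorP is inactive.
Required activator PurR is absent, so *temW* is not transcribed.
So TemW is not produced.
Required activator TemW is absent, so *lomT* is not transcribed.
So LomT is not produced.
With no repressor bound, *elnM* is transcribed.
So ElnM is produced and active.
No repressor is bound and ElnM is active, so *dovD* is transcribed.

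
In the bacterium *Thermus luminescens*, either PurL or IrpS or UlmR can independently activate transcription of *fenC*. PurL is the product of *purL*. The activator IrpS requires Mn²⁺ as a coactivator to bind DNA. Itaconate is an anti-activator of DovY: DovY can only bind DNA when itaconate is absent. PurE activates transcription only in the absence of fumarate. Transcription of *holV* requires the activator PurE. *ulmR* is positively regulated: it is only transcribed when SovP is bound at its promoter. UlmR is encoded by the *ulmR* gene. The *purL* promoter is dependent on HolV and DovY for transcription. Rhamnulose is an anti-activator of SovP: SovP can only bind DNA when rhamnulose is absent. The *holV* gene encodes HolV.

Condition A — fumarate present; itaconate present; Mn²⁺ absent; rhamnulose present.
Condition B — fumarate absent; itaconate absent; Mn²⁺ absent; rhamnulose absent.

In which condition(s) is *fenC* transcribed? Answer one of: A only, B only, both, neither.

B only

Condition A:
Fumarate is present, so PurE is inactive.
Required activator PurE is absent, so *holV* is not transcribed.
So HolV is not produced.
Itaconate is present, so DovY is inactive.
Required activator HolV is absent, so *purL* is not transcribed.
So PurL is not produced.
Mn²⁺ is absent, so IrpS is inactive.
Rhamnulose is present, so SovP is inactive.
Required activator SovP is absent, so *ulmR* is not transcribed.
So UlmR is not produced.
No activator is available at the *fenC* promoter, so *fenC* is not transcribed.
→ *fenC* is OFF in A.
Condition B:
Fumarate is absent, so PurE is active.
No repressor is bound and PurE is active, so *holV* is transcribed.
So HolV is produced and active.
Itaconate is absent, so DovY is active.
No repressor is bound and HolV and DovY are active, so *purL* is transcribed.
So PurL is produced and active.
Mn²⁺ is absent, so IrpS is inactive.
Rhamnulose is absent, so SovP is active.
No repressor is bound and SovP is active, so *ulmR* is transcribed.
So UlmR is produced and active.
Activator PurL is present, so *fenC* is transcribed.
→ *fenC* is ON in B.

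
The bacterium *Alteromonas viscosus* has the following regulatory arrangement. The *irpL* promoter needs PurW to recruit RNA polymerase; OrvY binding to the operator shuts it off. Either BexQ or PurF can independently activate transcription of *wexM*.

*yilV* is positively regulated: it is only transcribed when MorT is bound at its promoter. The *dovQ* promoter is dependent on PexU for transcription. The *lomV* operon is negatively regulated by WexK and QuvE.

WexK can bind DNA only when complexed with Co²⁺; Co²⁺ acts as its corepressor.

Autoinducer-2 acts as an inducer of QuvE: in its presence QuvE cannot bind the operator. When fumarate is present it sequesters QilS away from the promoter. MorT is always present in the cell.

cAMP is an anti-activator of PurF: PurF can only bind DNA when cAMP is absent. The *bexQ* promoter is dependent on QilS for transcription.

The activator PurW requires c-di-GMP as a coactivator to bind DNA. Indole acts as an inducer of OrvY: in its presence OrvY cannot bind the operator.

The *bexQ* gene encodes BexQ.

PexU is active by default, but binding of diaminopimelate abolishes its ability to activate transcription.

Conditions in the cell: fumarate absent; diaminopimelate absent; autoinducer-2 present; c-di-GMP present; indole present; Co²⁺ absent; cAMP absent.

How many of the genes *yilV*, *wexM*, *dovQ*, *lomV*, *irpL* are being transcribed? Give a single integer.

MorT is produced constitutively and is active.
No repressor is bound and MorT is active, so *yilV* is transcribed.
→ *yilV* is ON.
Fumarate is absent, so QilS is active.
No repressor is bound and QilS is active, so *bexQ* is transcribed.
So BexQ is produced and active.
cAMP is absent, so PurF is active.
Activator BexQ is present, so *wexM* is transcribed.
→ *wexM* is ON.
Diaminopimelate is absent, so PexU is active.
No repressor is bound and PexU is active, so *dovQ* is transcribed.
→ *dovQ* is ON.
Co²⁺ is absent, so WexK is inactive.
Autoinducer-2 is present, so QuvE is inactive.
With no repressor bound, *lomV* is transcribed.
→ *lomV* is ON.
Indole is present, so OrvY is inactive.
c-di-GMP is present, so PurW is active.
No repressor is bound and PurW is active, so *irpL* is transcribed.
→ *irpL* is ON.
5 of the 5 genes are transcribed.

5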